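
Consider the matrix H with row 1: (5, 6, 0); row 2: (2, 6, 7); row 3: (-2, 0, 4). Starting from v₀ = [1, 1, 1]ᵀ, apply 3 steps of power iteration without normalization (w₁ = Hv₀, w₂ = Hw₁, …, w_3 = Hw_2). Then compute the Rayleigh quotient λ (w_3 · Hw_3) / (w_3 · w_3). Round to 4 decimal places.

w1 = Hv₀ = (5·1 + 6·1 + 0·1; 2·1 + 6·1 + 7·1; (-2)·1 + 0·1 + 4·1) = (11, 15, 2)
w2 = Hw1 = (5·11 + 6·15 + 0·2; 2·11 + 6·15 + 7·2; (-2)·11 + 0·15 + 4·2) = (145, 126, -14)
w3 = Hw2 = (1481, 948, -346)
Hw3 = (13093, 6228, -4346)
w3·Hw3 = 1481·13093 + 948·6228 + (-346)·(-4346) = 26798593; w3·w3 = 1481·1481 + 948·948 + (-346)·(-346) = 3211781
λ ≈ 26798593/3211781 = 8.3438

λ ≈ 8.3438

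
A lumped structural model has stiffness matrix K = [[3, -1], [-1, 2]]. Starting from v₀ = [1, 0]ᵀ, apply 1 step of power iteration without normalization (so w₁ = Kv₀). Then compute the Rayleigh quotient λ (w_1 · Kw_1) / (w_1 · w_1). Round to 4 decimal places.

3.5000

w1 = Kv₀ = (3·1 + (-1)·0; (-1)·1 + 2·0) = (3, -1)
Kw1 = (10, -5)
w1·Kw1 = 3·10 + (-1)·(-5) = 35; w1·w1 = 3·3 + (-1)·(-1) = 10
λ ≈ 35/10 = 3.5000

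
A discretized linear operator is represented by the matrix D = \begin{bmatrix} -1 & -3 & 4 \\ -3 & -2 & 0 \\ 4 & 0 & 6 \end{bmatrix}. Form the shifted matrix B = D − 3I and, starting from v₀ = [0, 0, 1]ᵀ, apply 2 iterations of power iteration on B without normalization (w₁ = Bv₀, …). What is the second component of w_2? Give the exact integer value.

-12

B = D − 3I has rows (-4, -3, 4); (-3, -5, 0); (4, 0, 3)
w1 = Bv₀ = (4, 0, 3)
w2 = Bw1 = (-4, -12, 25)
Requested component of w2: -12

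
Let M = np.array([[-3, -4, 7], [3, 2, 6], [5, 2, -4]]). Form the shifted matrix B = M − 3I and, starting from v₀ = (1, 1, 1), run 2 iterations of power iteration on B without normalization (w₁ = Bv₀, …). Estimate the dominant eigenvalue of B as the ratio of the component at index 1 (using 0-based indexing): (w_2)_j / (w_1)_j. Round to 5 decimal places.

B = M − 3I has rows (-6, -4, 7); (3, -1, 6); (5, 2, -7)
w1 = Bv₀ = ((-6)·1 + (-4)·1 + 7·1; 3·1 + (-1)·1 + 6·1; 5·1 + 2·1 + (-7)·1) = (-3, 8, 0)
w2 = Bw1 = ((-6)·(-3) + (-4)·8 + 7·0; 3·(-3) + (-1)·8 + 6·0; 5·(-3) + 2·8 + (-7)·0) = (-14, -17, 1)
Ratio: -17/8 = -2.12500

μ ≈ -2.12500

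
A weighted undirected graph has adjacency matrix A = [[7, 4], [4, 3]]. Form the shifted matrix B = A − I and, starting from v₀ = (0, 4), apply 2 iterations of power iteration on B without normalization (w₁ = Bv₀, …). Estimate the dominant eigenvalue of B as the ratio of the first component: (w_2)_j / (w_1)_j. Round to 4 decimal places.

μ ≈ 8.0000

B = A − I has rows (6, 4); (4, 2)
w1 = Bv₀ = (6·0 + 4·4; 4·0 + 2·4) = (16, 8)
w2 = Bw1 = (6·16 + 4·8; 4·16 + 2·8) = (128, 80)
Ratio: 128/16 = 8.0000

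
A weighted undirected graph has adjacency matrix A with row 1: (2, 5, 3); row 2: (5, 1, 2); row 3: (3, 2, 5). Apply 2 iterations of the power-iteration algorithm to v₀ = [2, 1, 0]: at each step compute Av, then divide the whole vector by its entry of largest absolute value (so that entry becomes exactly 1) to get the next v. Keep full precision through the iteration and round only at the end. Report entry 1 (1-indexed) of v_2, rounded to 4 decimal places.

1.0000

Av0 = (9.00000, 11.00000, 8.00000); divide by 11.00000 → v1 = (0.81818, 1.00000, 0.72727)
Av1 = (8.81818, 6.54545, 8.09091); divide by 8.81818 → v2 = (1.00000, 0.74227, 0.91753)
Requested entry of v2: 97/97 = 1.0000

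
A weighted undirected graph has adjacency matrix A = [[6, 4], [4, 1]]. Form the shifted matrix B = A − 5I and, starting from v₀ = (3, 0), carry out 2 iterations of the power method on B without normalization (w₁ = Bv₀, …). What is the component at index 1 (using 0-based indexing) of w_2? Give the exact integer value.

-36

B = A − 5I has rows (1, 4); (4, -4)
w1 = Bv₀ = (1·3 + 4·0; 4·3 + (-4)·0) = (3, 12)
w2 = Bw1 = (1·3 + 4·12; 4·3 + (-4)·12) = (51, -36)
Requested component of w2: -36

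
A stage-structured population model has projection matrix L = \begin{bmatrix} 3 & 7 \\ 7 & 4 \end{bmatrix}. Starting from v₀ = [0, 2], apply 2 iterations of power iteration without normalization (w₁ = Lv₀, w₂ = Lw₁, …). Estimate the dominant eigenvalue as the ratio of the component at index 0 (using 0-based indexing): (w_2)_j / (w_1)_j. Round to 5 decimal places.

7.00000

w1 = Lv₀ = (3·0 + 7·2; 7·0 + 4·2) = (14, 8)
w2 = Lw1 = (3·14 + 7·8; 7·14 + 4·8) = (98, 130)
Ratio at component: 98 / 14 = 7.00000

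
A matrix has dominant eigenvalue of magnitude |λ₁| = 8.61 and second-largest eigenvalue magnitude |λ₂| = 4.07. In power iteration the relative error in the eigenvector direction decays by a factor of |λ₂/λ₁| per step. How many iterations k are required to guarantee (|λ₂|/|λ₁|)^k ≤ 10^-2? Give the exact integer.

7

|λ₂/λ₁| = 4.07/8.61 = 0.47271
Need k ≥ ln(10^-2) / ln(0.47271) = -4.6052 / -0.7493 ≈ 6.146
Smallest integer k satisfying the bound: 7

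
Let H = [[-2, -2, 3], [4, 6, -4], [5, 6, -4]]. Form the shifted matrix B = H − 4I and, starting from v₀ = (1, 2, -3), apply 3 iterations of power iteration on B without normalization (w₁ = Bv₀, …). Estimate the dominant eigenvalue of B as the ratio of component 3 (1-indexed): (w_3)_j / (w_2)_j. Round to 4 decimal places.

B = H − 4I has rows (-6, -2, 3); (4, 2, -4); (5, 6, -8)
w1 = Bv₀ = ((-6)·1 + (-2)·2 + 3·(-3); 4·1 + 2·2 + (-4)·(-3); 5·1 + 6·2 + (-8)·(-3)) = (-19, 20, 41)
w2 = Bw1 = ((-6)·(-19) + (-2)·20 + 3·41; 4·(-19) + 2·20 + (-4)·41; 5·(-19) + 6·20 + (-8)·41) = (197, -200, -303)
w3 = Bw2 = (-1691, 1600, 2209)
Ratio: 2209/-303 = -7.2904

μ ≈ -7.2904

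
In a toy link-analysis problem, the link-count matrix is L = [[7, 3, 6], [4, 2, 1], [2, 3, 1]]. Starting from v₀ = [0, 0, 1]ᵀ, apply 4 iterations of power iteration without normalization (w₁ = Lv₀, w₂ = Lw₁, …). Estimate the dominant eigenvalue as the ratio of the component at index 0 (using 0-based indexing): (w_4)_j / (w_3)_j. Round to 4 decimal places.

w1 = Lv₀ = (7·0 + 3·0 + 6·1; 4·0 + 2·0 + 1·1; 2·0 + 3·0 + 1·1) = (6, 1, 1)
w2 = Lw1 = (7·6 + 3·1 + 6·1; 4·6 + 2·1 + 1·1; 2·6 + 3·1 + 1·1) = (51, 27, 16)
w3 = Lw2 = (534, 274, 199)
w4 = Lw3 = (5754, 2883, 2089)
Ratio at component: 5754 / 534 = 10.7753

10.7753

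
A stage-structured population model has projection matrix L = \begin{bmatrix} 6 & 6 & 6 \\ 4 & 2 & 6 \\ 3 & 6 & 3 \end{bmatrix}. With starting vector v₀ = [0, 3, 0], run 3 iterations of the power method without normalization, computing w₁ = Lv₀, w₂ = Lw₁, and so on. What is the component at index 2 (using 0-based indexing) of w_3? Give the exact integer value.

2340

w1 = Lv₀ = (6·0 + 6·3 + 6·0; 4·0 + 2·3 + 6·0; 3·0 + 6·3 + 3·0) = (18, 6, 18)
w2 = Lw1 = (6·18 + 6·6 + 6·18; 4·18 + 2·6 + 6·18; 3·18 + 6·6 + 3·18) = (252, 192, 144)
w3 = Lw2 = (3528, 2256, 2340)
The requested component of w3 is 2340.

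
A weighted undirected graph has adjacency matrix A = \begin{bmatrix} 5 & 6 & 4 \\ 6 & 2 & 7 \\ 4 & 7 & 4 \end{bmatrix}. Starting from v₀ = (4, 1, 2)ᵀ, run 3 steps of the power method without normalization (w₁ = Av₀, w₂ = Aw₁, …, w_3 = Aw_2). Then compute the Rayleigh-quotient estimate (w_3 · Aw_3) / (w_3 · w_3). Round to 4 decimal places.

w1 = Av₀ = (5·4 + 6·1 + 4·2; 6·4 + 2·1 + 7·2; 4·4 + 7·1 + 4·2) = (34, 40, 31)
w2 = Aw1 = (5·34 + 6·40 + 4·31; 6·34 + 2·40 + 7·31; 4·34 + 7·40 + 4·31) = (534, 501, 540)
w3 = Aw2 = (7836, 7986, 7803)
Aw3 = (118308, 117609, 118458)
w3·Aw3 = 7836·118308 + 7986·117609 + 7803·118458 = 2790614736; w3·w3 = 7836·7836 + 7986·7986 + 7803·7803 = 186065901
λ ≈ 2790614736/186065901 = 14.9980

14.9980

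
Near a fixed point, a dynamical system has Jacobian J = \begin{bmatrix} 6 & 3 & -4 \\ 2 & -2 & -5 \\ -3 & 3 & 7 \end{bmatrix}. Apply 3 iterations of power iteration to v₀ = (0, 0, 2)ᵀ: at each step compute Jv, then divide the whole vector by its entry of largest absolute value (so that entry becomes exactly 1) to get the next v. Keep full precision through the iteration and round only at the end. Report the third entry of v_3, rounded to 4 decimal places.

Jv0 = (-8.00000, -10.00000, 14.00000); divide by 14.00000 → v1 = (-0.57143, -0.71429, 1.00000)
Jv1 = (-9.57143, -4.71429, 6.57143); divide by -9.57143 → v2 = (1.00000, 0.49254, -0.68657)
Jv2 = (10.22388, 4.44776, -6.32836); divide by 10.22388 → v3 = (1.00000, 0.43504, -0.61898)
Requested entry of v3: 848/-1370 = -0.6190

-0.6190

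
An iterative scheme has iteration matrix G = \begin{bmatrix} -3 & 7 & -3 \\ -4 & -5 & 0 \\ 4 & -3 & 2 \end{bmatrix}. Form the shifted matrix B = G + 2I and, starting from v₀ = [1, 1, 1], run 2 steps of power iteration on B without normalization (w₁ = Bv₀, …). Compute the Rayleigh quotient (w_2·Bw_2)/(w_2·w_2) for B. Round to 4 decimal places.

-0.0389

B = G + 2I has rows (-1, 7, -3); (-4, -3, 0); (4, -3, 4)
w1 = Bv₀ = (3, -7, 5)
w2 = Bw1 = (-67, 9, 53)
Bw2 = (-29, 241, -83)
w2·Bw2 = -287; w2·w2 = 7379; μ ≈ -287/7379 = -0.0389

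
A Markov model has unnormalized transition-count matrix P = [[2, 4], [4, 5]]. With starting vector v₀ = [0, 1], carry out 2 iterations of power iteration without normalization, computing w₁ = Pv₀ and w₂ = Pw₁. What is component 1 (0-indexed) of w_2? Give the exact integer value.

41

w1 = Pv₀ = (4, 5)
w2 = Pw1 = (28, 41)
The requested component of w2 is 41.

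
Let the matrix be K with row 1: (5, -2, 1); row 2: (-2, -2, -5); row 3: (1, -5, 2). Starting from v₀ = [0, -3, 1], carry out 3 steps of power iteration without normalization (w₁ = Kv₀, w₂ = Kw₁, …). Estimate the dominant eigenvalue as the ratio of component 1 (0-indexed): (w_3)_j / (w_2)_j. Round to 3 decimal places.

λ ≈ 0.772

w1 = Kv₀ = (7, 1, 17)
w2 = Kw1 = (50, -101, 36)
w3 = Kw2 = (488, -78, 627)
Ratio at component: -78 / -101 = 0.772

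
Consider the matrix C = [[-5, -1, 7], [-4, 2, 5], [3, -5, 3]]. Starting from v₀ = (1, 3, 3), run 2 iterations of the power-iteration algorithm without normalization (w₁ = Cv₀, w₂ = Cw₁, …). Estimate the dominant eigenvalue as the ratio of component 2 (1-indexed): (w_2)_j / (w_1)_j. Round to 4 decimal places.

-1.9412

w1 = Cv₀ = ((-5)·1 + (-1)·3 + 7·3; (-4)·1 + 2·3 + 5·3; 3·1 + (-5)·3 + 3·3) = (13, 17, -3)
w2 = Cw1 = ((-5)·13 + (-1)·17 + 7·(-3); (-4)·13 + 2·17 + 5·(-3); 3·13 + (-5)·17 + 3·(-3)) = (-103, -33, -55)
Ratio at component: -33 / 17 = -1.9412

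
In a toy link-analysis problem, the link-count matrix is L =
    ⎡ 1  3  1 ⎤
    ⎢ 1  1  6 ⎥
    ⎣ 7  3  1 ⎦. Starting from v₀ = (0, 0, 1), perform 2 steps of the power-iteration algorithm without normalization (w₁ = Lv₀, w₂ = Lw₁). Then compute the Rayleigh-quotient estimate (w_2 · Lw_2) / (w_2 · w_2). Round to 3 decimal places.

w1 = Lv₀ = (1, 6, 1)
w2 = Lw1 = (20, 13, 26)
Lw2 = (85, 189, 205)
w2·Lw2 = 20·85 + 13·189 + 26·205 = 9487; w2·w2 = 20·20 + 13·13 + 26·26 = 1245
λ ≈ 9487/1245 = 7.620

7.620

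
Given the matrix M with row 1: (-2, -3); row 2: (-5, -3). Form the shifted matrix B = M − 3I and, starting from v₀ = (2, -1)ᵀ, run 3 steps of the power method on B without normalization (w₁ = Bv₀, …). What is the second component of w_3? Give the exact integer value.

-589

B = M − 3I has rows (-5, -3); (-5, -6)
w1 = Bv₀ = ((-5)·2 + (-3)·(-1); (-5)·2 + (-6)·(-1)) = (-7, -4)
w2 = Bw1 = ((-5)·(-7) + (-3)·(-4); (-5)·(-7) + (-6)·(-4)) = (47, 59)
w3 = Bw2 = (-412, -589)
Requested component of w3: -589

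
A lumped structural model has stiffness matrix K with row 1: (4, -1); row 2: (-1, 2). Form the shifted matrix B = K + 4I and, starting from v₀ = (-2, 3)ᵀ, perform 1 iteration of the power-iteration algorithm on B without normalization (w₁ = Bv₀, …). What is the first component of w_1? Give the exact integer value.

B = K + 4I has rows (8, -1); (-1, 6)
w1 = Bv₀ = (8·(-2) + (-1)·3; (-1)·(-2) + 6·3) = (-19, 20)
Requested component of w1: -19

-19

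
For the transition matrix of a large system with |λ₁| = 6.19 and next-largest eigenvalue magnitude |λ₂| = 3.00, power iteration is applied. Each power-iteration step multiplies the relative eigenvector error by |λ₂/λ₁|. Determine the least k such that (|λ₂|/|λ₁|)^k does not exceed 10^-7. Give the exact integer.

|λ₂/λ₁| = 3.00/6.19 = 0.48465
Need k ≥ ln(10^-7) / ln(0.48465) = -16.1181 / -0.7243 ≈ 22.253
Smallest integer k satisfying the bound: 23

23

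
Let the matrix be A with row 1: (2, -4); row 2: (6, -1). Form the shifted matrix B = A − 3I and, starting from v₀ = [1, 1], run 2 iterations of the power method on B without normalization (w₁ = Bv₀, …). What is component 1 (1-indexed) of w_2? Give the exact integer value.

-3

B = A − 3I has rows (-1, -4); (6, -4)
w1 = Bv₀ = (-5, 2)
w2 = Bw1 = (-3, -38)
Requested component of w2: -3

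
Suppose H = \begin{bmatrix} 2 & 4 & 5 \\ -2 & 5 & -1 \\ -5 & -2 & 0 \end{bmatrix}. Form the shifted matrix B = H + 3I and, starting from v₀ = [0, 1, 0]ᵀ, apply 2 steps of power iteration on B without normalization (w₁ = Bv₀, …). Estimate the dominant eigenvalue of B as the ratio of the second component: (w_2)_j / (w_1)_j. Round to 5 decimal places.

μ ≈ 7.25000

B = H + 3I has rows (5, 4, 5); (-2, 8, -1); (-5, -2, 3)
w1 = Bv₀ = (5·0 + 4·1 + 5·0; (-2)·0 + 8·1 + (-1)·0; (-5)·0 + (-2)·1 + 3·0) = (4, 8, -2)
w2 = Bw1 = (5·4 + 4·8 + 5·(-2); (-2)·4 + 8·8 + (-1)·(-2); (-5)·4 + (-2)·8 + 3·(-2)) = (42, 58, -42)
Ratio: 58/8 = 7.25000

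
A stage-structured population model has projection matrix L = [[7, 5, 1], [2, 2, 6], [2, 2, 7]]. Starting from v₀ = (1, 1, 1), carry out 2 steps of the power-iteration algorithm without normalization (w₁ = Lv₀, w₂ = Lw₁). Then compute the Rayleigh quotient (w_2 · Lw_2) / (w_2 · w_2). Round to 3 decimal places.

λ ≈ 11.387

w1 = Lv₀ = (13, 10, 11)
w2 = Lw1 = (152, 112, 123)
Lw2 = (1747, 1266, 1389)
w2·Lw2 = 152·1747 + 112·1266 + 123·1389 = 578183; w2·w2 = 152·152 + 112·112 + 123·123 = 50777
λ ≈ 578183/50777 = 11.387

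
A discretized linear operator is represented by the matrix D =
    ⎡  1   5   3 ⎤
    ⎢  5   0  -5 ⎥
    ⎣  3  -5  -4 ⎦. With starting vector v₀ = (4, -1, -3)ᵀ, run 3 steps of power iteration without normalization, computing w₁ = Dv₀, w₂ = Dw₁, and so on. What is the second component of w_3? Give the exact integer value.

w1 = Dv₀ = (-10, 35, 29)
w2 = Dw1 = (252, -195, -321)
w3 = Dw2 = (-1686, 2865, 3015)
The requested component of w3 is 2865.

2865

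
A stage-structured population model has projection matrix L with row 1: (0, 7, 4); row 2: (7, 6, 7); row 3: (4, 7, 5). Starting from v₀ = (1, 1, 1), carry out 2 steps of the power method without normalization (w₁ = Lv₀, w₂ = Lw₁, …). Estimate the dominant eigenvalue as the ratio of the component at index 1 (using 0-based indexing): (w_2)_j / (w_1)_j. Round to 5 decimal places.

15.45000

w1 = Lv₀ = (0·1 + 7·1 + 4·1; 7·1 + 6·1 + 7·1; 4·1 + 7·1 + 5·1) = (11, 20, 16)
w2 = Lw1 = (0·11 + 7·20 + 4·16; 7·11 + 6·20 + 7·16; 4·11 + 7·20 + 5·16) = (204, 309, 264)
Ratio at component: 309 / 20 = 15.45000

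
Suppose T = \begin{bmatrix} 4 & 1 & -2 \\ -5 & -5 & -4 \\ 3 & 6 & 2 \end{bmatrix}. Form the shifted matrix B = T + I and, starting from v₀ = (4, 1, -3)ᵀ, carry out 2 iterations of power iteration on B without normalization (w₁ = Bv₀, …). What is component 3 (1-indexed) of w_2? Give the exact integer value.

B = T + I has rows (5, 1, -2); (-5, -4, -4); (3, 6, 3)
w1 = Bv₀ = (27, -12, 9)
w2 = Bw1 = (105, -123, 36)
Requested component of w2: 36

36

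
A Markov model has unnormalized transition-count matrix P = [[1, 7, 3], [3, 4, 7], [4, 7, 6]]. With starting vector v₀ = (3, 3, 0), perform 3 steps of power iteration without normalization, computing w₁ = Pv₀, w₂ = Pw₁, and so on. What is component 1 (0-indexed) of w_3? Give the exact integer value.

w1 = Pv₀ = (24, 21, 33)
w2 = Pw1 = (270, 387, 441)
w3 = Pw2 = (4302, 5445, 6435)
The requested component of w3 is 5445.

5445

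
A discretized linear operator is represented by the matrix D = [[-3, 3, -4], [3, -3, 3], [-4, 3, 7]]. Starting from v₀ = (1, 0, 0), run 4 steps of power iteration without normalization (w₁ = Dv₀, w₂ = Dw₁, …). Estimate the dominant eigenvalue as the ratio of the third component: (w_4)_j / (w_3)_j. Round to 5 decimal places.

2.74909

w1 = Dv₀ = (-3, 3, -4)
w2 = Dw1 = (34, -30, -7)
w3 = Dw2 = (-164, 171, -275)
w4 = Dw3 = (2105, -1830, -756)
Ratio at component: -756 / -275 = 2.74909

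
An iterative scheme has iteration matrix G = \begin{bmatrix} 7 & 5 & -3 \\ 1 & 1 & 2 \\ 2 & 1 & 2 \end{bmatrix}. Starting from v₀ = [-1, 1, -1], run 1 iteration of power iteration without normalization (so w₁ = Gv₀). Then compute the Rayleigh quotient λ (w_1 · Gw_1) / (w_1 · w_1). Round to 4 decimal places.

w1 = Gv₀ = (7·(-1) + 5·1 + (-3)·(-1); 1·(-1) + 1·1 + 2·(-1); 2·(-1) + 1·1 + 2·(-1)) = (1, -2, -3)
Gw1 = (6, -7, -6)
w1·Gw1 = 1·6 + (-2)·(-7) + (-3)·(-6) = 38; w1·w1 = 1·1 + (-2)·(-2) + (-3)·(-3) = 14
λ ≈ 38/14 = 2.7143

2.7143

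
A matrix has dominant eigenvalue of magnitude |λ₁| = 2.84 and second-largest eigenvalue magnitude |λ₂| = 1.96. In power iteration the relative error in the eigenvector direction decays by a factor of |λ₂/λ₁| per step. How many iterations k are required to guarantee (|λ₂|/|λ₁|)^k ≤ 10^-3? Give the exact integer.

19

|λ₂/λ₁| = 1.96/2.84 = 0.69014
Need k ≥ ln(10^-3) / ln(0.69014) = -6.9078 / -0.3709 ≈ 18.626
Smallest integer k satisfying the bound: 19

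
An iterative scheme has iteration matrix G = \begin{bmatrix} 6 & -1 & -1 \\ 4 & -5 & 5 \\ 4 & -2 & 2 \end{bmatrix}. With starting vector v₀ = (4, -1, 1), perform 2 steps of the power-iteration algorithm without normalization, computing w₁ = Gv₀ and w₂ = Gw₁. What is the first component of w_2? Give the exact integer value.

98

w1 = Gv₀ = (24, 26, 20)
w2 = Gw1 = (98, 66, 84)
The requested component of w2 is 98.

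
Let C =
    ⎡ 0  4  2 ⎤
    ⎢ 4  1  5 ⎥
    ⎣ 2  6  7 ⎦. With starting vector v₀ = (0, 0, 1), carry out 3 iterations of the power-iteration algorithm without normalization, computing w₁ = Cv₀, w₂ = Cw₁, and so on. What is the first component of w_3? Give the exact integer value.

358

w1 = Cv₀ = (0·0 + 4·0 + 2·1; 4·0 + 1·0 + 5·1; 2·0 + 6·0 + 7·1) = (2, 5, 7)
w2 = Cw1 = (0·2 + 4·5 + 2·7; 4·2 + 1·5 + 5·7; 2·2 + 6·5 + 7·7) = (34, 48, 83)
w3 = Cw2 = (358, 599, 937)
The requested component of w3 is 358.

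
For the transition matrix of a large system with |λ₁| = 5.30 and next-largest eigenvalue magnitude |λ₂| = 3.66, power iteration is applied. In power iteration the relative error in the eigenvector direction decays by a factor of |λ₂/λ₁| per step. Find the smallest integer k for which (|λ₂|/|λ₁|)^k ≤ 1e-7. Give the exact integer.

44

|λ₂/λ₁| = 3.66/5.30 = 0.69057
Need k ≥ ln(1e-7) / ln(0.69057) = -16.1181 / -0.3702 ≈ 43.534
Smallest integer k satisfying the bound: 44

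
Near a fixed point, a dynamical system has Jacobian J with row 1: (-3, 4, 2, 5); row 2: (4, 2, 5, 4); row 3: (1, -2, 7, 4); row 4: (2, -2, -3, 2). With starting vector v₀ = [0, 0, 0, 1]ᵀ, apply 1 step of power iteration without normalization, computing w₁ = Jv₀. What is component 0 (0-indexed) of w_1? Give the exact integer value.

w1 = Jv₀ = (5, 4, 4, 2)
The requested component of w1 is 5.

5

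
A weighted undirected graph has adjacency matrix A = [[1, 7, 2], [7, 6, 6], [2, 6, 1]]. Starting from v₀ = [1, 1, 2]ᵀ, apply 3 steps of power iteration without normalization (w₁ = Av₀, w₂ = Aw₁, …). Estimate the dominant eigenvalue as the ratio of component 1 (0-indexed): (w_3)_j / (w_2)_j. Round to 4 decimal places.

14.6837

w1 = Av₀ = (12, 25, 10)
w2 = Aw1 = (207, 294, 184)
w3 = Aw2 = (2633, 4317, 2362)
Ratio at component: 4317 / 294 = 14.6837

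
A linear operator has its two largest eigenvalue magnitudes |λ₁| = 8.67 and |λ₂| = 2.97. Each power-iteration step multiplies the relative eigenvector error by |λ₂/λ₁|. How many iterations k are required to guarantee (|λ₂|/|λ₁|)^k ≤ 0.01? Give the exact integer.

5

|λ₂/λ₁| = 2.97/8.67 = 0.34256
Need k ≥ ln(0.01) / ln(0.34256) = -4.6052 / -1.0713 ≈ 4.299
Smallest integer k satisfying the bound: 5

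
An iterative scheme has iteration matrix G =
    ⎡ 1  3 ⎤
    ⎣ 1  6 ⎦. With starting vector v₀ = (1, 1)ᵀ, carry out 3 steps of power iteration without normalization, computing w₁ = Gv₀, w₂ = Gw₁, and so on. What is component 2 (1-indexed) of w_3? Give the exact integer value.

301

w1 = Gv₀ = (4, 7)
w2 = Gw1 = (25, 46)
w3 = Gw2 = (163, 301)
The requested component of w3 is 301.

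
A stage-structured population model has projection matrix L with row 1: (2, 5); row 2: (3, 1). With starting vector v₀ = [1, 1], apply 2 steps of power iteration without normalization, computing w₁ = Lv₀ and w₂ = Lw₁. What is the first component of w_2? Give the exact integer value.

34

w1 = Lv₀ = (2·1 + 5·1; 3·1 + 1·1) = (7, 4)
w2 = Lw1 = (2·7 + 5·4; 3·7 + 1·4) = (34, 25)
The requested component of w2 is 34.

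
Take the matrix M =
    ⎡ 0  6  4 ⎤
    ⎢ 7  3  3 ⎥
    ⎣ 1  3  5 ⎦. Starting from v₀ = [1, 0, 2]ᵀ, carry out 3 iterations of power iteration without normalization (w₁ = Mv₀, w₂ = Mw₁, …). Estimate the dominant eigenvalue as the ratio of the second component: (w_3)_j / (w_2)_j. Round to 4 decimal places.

12.0625

w1 = Mv₀ = (0·1 + 6·0 + 4·2; 7·1 + 3·0 + 3·2; 1·1 + 3·0 + 5·2) = (8, 13, 11)
w2 = Mw1 = (0·8 + 6·13 + 4·11; 7·8 + 3·13 + 3·11; 1·8 + 3·13 + 5·11) = (122, 128, 102)
w3 = Mw2 = (1176, 1544, 1016)
Ratio at component: 1544 / 128 = 12.0625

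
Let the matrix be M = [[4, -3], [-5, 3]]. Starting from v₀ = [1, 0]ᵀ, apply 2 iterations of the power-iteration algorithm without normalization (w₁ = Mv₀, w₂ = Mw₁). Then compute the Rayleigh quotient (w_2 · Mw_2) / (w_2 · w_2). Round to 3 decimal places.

7.410

w1 = Mv₀ = (4·1 + (-3)·0; (-5)·1 + 3·0) = (4, -5)
w2 = Mw1 = (4·4 + (-3)·(-5); (-5)·4 + 3·(-5)) = (31, -35)
Mw2 = (229, -260)
w2·Mw2 = 31·229 + (-35)·(-260) = 16199; w2·w2 = 31·31 + (-35)·(-35) = 2186
λ ≈ 16199/2186 = 7.410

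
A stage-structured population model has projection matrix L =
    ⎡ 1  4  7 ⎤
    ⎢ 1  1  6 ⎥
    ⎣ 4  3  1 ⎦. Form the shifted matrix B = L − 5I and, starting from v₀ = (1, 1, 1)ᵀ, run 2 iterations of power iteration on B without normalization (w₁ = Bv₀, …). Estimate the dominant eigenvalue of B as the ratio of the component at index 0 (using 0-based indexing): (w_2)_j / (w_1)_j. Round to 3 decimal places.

0.714

B = L − 5I has rows (-4, 4, 7); (1, -4, 6); (4, 3, -4)
w1 = Bv₀ = (7, 3, 3)
w2 = Bw1 = (5, 13, 25)
Ratio: 5/7 = 0.714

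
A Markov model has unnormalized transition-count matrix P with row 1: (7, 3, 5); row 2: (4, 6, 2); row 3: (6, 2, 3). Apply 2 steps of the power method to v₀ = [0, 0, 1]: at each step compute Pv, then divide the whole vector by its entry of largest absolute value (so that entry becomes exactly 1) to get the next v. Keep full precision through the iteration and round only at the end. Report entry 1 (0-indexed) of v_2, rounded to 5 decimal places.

Pv0 = (5.000000, 2.000000, 3.000000); divide by 5.000000 → v1 = (1.000000, 0.400000, 0.600000)
Pv1 = (11.200000, 7.600000, 8.600000); divide by 11.200000 → v2 = (1.000000, 0.678571, 0.767857)
Requested entry of v2: 38/56 = 0.67857

0.67857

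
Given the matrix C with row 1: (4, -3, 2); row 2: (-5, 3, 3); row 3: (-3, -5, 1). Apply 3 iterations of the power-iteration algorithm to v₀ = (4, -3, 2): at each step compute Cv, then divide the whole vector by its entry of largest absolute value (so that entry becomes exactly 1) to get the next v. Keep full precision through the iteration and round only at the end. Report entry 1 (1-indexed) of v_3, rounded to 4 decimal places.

Cv0 = (29.00000, -23.00000, 5.00000); divide by 29.00000 → v1 = (1.00000, -0.79310, 0.17241)
Cv1 = (6.72414, -6.86207, 1.13793); divide by -6.86207 → v2 = (-0.97990, 1.00000, -0.16583)
Cv2 = (-7.25126, 7.40201, -2.22613); divide by 7.40201 → v3 = (-0.97963, 1.00000, -0.30075)
Requested entry of v3: 1443/-1473 = -0.9796

-0.9796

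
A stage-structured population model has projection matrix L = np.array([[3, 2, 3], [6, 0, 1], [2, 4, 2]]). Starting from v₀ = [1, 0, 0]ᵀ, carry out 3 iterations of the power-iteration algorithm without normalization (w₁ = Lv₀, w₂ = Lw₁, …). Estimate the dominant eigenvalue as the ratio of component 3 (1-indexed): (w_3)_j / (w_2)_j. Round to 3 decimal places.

w1 = Lv₀ = (3·1 + 2·0 + 3·0; 6·1 + 0·0 + 1·0; 2·1 + 4·0 + 2·0) = (3, 6, 2)
w2 = Lw1 = (3·3 + 2·6 + 3·2; 6·3 + 0·6 + 1·2; 2·3 + 4·6 + 2·2) = (27, 20, 34)
w3 = Lw2 = (223, 196, 202)
Ratio at component: 202 / 34 = 5.941

5.941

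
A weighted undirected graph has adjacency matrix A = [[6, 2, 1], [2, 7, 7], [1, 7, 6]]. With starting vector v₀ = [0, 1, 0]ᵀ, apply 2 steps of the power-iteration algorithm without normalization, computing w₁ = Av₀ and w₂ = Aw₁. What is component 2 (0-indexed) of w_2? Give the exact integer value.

93

w1 = Av₀ = (6·0 + 2·1 + 1·0; 2·0 + 7·1 + 7·0; 1·0 + 7·1 + 6·0) = (2, 7, 7)
w2 = Aw1 = (6·2 + 2·7 + 1·7; 2·2 + 7·7 + 7·7; 1·2 + 7·7 + 6·7) = (33, 102, 93)
The requested component of w2 is 93.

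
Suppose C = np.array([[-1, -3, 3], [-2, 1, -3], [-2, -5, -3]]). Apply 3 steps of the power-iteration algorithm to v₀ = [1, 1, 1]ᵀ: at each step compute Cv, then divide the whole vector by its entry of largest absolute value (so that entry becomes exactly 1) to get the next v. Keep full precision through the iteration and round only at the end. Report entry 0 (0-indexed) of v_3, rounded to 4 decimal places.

-0.3397

Cv0 = (-1.00000, -4.00000, -10.00000); divide by -10.00000 → v1 = (0.10000, 0.40000, 1.00000)
Cv1 = (1.70000, -2.80000, -5.20000); divide by -5.20000 → v2 = (-0.32692, 0.53846, 1.00000)
Cv2 = (1.71154, -1.80769, -5.03846); divide by -5.03846 → v3 = (-0.33969, 0.35878, 1.00000)
Requested entry of v3: 89/-262 = -0.3397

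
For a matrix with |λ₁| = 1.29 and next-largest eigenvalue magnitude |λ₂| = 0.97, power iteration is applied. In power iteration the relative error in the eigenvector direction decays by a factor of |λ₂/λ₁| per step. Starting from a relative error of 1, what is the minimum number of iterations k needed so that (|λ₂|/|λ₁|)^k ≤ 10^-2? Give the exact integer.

17

|λ₂/λ₁| = 0.97/1.29 = 0.75194
Need k ≥ ln(10^-2) / ln(0.75194) = -4.6052 / -0.2851 ≈ 16.153
Smallest integer k satisfying the bound: 17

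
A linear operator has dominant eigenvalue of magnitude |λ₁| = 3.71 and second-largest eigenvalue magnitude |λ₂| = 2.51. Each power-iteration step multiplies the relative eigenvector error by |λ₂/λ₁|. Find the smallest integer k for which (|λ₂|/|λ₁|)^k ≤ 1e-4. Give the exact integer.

24

|λ₂/λ₁| = 2.51/3.71 = 0.67655
Need k ≥ ln(1e-4) / ln(0.67655) = -9.2103 / -0.3907 ≈ 23.571
Smallest integer k satisfying the bound: 24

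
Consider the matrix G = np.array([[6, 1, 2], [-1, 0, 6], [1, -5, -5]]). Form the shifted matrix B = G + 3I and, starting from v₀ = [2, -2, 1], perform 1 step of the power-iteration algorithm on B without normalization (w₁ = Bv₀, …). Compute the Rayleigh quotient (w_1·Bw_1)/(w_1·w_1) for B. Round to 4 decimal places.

B = G + 3I has rows (9, 1, 2); (-1, 3, 6); (1, -5, -2)
w1 = Bv₀ = (9·2 + 1·(-2) + 2·1; (-1)·2 + 3·(-2) + 6·1; 1·2 + (-5)·(-2) + (-2)·1) = (18, -2, 10)
Bw1 = (180, 36, 8)
w1·Bw1 = 3248; w1·w1 = 428; μ ≈ 3248/428 = 7.5888

7.5888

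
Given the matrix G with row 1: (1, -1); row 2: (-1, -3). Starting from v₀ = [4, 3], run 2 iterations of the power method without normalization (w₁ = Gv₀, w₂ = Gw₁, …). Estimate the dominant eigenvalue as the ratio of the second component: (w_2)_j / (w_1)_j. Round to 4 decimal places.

w1 = Gv₀ = (1, -13)
w2 = Gw1 = (14, 38)
Ratio at component: 38 / -13 = -2.9231

λ ≈ -2.9231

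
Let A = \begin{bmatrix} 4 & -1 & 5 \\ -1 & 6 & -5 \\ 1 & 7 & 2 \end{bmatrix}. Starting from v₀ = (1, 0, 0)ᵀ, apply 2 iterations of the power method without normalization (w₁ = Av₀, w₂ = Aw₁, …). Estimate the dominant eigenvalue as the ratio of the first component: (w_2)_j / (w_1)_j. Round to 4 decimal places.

λ ≈ 5.5000

w1 = Av₀ = (4·1 + (-1)·0 + 5·0; (-1)·1 + 6·0 + (-5)·0; 1·1 + 7·0 + 2·0) = (4, -1, 1)
w2 = Aw1 = (4·4 + (-1)·(-1) + 5·1; (-1)·4 + 6·(-1) + (-5)·1; 1·4 + 7·(-1) + 2·1) = (22, -15, -1)
Ratio at component: 22 / 4 = 5.5000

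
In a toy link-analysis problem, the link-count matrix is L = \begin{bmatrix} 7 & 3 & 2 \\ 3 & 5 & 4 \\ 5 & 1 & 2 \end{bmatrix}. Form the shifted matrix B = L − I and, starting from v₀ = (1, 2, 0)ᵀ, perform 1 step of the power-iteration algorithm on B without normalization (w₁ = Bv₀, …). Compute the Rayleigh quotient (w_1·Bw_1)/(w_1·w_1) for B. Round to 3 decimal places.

B = L − I has rows (6, 3, 2); (3, 4, 4); (5, 1, 1)
w1 = Bv₀ = (6·1 + 3·2 + 2·0; 3·1 + 4·2 + 4·0; 5·1 + 1·2 + 1·0) = (12, 11, 7)
Bw1 = (119, 108, 78)
w1·Bw1 = 3162; w1·w1 = 314; μ ≈ 3162/314 = 10.070

10.070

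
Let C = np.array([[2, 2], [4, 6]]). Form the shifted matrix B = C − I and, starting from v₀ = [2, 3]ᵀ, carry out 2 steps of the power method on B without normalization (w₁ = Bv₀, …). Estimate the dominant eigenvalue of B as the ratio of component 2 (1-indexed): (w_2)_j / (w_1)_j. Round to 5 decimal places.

B = C − I has rows (1, 2); (4, 5)
w1 = Bv₀ = (1·2 + 2·3; 4·2 + 5·3) = (8, 23)
w2 = Bw1 = (1·8 + 2·23; 4·8 + 5·23) = (54, 147)
Ratio: 147/23 = 6.39130

6.39130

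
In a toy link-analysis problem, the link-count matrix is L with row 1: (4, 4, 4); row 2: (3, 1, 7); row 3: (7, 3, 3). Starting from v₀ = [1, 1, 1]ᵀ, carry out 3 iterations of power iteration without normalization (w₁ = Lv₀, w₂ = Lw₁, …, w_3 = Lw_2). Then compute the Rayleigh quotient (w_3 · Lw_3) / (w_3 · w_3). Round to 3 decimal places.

w1 = Lv₀ = (4·1 + 4·1 + 4·1; 3·1 + 1·1 + 7·1; 7·1 + 3·1 + 3·1) = (12, 11, 13)
w2 = Lw1 = (4·12 + 4·11 + 4·13; 3·12 + 1·11 + 7·13; 7·12 + 3·11 + 3·13) = (144, 138, 156)
w3 = Lw2 = (1752, 1662, 1890)
Lw3 = (21216, 20148, 22920)
w3·Lw3 = 1752·21216 + 1662·20148 + 1890·22920 = 113975208; w3·w3 = 1752·1752 + 1662·1662 + 1890·1890 = 9403848
λ ≈ 113975208/9403848 = 12.120

12.120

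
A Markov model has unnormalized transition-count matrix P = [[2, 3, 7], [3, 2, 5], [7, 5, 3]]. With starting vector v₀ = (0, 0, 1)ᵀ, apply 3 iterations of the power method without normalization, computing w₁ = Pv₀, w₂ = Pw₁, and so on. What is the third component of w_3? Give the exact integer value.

829

w1 = Pv₀ = (2·0 + 3·0 + 7·1; 3·0 + 2·0 + 5·1; 7·0 + 5·0 + 3·1) = (7, 5, 3)
w2 = Pw1 = (2·7 + 3·5 + 7·3; 3·7 + 2·5 + 5·3; 7·7 + 5·5 + 3·3) = (50, 46, 83)
w3 = Pw2 = (819, 657, 829)
The requested component of w3 is 829.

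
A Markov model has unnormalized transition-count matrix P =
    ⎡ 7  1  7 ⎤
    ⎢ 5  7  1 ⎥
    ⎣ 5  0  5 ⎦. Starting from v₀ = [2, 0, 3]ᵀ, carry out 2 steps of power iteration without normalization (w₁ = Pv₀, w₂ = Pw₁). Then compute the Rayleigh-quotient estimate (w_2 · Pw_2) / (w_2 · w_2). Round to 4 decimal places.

w1 = Pv₀ = (35, 13, 25)
w2 = Pw1 = (433, 291, 300)
Pw2 = (5422, 4502, 3665)
w2·Pw2 = 433·5422 + 291·4502 + 300·3665 = 4757308; w2·w2 = 433·433 + 291·291 + 300·300 = 362170
λ ≈ 4757308/362170 = 13.1356

13.1356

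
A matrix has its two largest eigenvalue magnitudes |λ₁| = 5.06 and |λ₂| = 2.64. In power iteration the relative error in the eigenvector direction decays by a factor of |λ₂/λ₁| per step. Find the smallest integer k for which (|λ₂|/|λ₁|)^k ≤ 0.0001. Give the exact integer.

15

|λ₂/λ₁| = 2.64/5.06 = 0.52174
Need k ≥ ln(0.0001) / ln(0.52174) = -9.2103 / -0.6506 ≈ 14.157
Smallest integer k satisfying the bound: 15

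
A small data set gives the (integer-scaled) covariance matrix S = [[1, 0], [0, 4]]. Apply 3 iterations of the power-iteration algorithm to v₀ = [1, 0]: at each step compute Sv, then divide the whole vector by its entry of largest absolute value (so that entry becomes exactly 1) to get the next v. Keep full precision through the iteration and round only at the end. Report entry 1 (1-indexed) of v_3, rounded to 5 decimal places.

1.00000

Sv0 = (1.000000, 0.000000); divide by 1.000000 → v1 = (1.000000, 0.000000)
Sv1 = (1.000000, 0.000000); divide by 1.000000 → v2 = (1.000000, 0.000000)
Sv2 = (1.000000, 0.000000); divide by 1.000000 → v3 = (1.000000, 0.000000)
Requested entry of v3: 1/1 = 1.00000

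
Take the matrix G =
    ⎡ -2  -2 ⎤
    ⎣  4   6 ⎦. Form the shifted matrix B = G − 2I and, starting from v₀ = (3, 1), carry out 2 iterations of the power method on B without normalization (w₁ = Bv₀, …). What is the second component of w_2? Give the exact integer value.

B = G − 2I has rows (-4, -2); (4, 4)
w1 = Bv₀ = ((-4)·3 + (-2)·1; 4·3 + 4·1) = (-14, 16)
w2 = Bw1 = ((-4)·(-14) + (-2)·16; 4·(-14) + 4·16) = (24, 8)
Requested component of w2: 8

8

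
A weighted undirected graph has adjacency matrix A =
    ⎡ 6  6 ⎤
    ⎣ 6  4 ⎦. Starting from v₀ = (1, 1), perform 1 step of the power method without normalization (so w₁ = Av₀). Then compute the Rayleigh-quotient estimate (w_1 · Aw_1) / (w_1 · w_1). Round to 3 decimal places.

λ ≈ 11.082

w1 = Av₀ = (12, 10)
Aw1 = (132, 112)
w1·Aw1 = 12·132 + 10·112 = 2704; w1·w1 = 12·12 + 10·10 = 244
λ ≈ 2704/244 = 11.082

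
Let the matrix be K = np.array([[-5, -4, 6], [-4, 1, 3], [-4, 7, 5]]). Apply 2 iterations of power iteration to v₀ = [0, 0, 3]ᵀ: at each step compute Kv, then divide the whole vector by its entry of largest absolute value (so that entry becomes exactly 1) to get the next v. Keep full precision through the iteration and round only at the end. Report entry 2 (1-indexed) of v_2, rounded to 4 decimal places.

-0.2727

Kv0 = (18.00000, 9.00000, 15.00000); divide by 18.00000 → v1 = (1.00000, 0.50000, 0.83333)
Kv1 = (-2.00000, -1.00000, 3.66667); divide by 3.66667 → v2 = (-0.54545, -0.27273, 1.00000)
Requested entry of v2: -18/66 = -0.2727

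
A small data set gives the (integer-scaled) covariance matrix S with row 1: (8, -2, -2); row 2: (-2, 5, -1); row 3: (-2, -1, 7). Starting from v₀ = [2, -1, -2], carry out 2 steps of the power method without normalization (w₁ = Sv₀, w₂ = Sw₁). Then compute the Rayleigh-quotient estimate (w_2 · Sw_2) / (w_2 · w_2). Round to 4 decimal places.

w1 = Sv₀ = (22, -7, -17)
w2 = Sw1 = (224, -62, -156)
Sw2 = (2228, -602, -1478)
w2·Sw2 = 224·2228 + (-62)·(-602) + (-156)·(-1478) = 766964; w2·w2 = 224·224 + (-62)·(-62) + (-156)·(-156) = 78356
λ ≈ 766964/78356 = 9.7882

9.7882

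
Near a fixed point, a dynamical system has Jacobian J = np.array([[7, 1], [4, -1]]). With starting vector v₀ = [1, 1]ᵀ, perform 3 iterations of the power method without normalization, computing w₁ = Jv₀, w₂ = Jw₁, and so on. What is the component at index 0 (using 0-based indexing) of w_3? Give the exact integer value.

w1 = Jv₀ = (8, 3)
w2 = Jw1 = (59, 29)
w3 = Jw2 = (442, 207)
The requested component of w3 is 442.

442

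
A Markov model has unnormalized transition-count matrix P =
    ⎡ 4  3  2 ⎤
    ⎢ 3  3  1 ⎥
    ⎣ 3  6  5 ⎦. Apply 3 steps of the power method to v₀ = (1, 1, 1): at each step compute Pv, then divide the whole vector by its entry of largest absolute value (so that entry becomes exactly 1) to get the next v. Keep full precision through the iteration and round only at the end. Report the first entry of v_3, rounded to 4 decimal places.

Pv0 = (9.00000, 7.00000, 14.00000); divide by 14.00000 → v1 = (0.64286, 0.50000, 1.00000)
Pv1 = (6.07143, 4.42857, 9.92857); divide by 9.92857 → v2 = (0.61151, 0.44604, 1.00000)
Pv2 = (5.78417, 4.17266, 9.51079); divide by 9.51079 → v3 = (0.60817, 0.43873, 1.00000)
Requested entry of v3: 804/1322 = 0.6082

0.6082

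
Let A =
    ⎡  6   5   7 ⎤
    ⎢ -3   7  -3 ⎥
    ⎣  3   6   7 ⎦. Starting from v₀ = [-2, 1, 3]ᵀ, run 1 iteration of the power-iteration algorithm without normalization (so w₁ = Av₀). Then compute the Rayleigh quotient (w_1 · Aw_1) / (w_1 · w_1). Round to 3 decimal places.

w1 = Av₀ = (6·(-2) + 5·1 + 7·3; (-3)·(-2) + 7·1 + (-3)·3; 3·(-2) + 6·1 + 7·3) = (14, 4, 21)
Aw1 = (251, -77, 213)
w1·Aw1 = 14·251 + 4·(-77) + 21·213 = 7679; w1·w1 = 14·14 + 4·4 + 21·21 = 653
λ ≈ 7679/653 = 11.760

11.760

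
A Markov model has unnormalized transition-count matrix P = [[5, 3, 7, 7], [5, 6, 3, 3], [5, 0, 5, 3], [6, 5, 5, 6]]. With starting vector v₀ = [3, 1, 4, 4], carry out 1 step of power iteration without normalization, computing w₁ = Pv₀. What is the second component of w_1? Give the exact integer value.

w1 = Pv₀ = (5·3 + 3·1 + 7·4 + 7·4; 5·3 + 6·1 + 3·4 + 3·4; 5·3 + 0·1 + 5·4 + 3·4; 6·3 + 5·1 + 5·4 + 6·4) = (74, 45, 47, 67)
The requested component of w1 is 45.

45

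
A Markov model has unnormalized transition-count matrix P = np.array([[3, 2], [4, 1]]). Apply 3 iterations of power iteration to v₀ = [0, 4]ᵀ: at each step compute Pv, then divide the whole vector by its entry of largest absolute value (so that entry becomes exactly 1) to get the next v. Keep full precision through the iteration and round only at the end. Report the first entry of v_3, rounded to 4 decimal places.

1.0000

Pv0 = (8.00000, 4.00000); divide by 8.00000 → v1 = (1.00000, 0.50000)
Pv1 = (4.00000, 4.50000); divide by 4.50000 → v2 = (0.88889, 1.00000)
Pv2 = (4.66667, 4.55556); divide by 4.66667 → v3 = (1.00000, 0.97619)
Requested entry of v3: 168/168 = 1.0000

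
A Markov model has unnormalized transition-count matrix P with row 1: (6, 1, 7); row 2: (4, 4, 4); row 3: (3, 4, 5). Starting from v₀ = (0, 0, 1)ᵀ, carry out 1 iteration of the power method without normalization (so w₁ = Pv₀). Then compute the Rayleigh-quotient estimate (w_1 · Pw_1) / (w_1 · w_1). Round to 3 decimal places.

12.589

w1 = Pv₀ = (7, 4, 5)
Pw1 = (81, 64, 62)
w1·Pw1 = 7·81 + 4·64 + 5·62 = 1133; w1·w1 = 7·7 + 4·4 + 5·5 = 90
λ ≈ 1133/90 = 12.589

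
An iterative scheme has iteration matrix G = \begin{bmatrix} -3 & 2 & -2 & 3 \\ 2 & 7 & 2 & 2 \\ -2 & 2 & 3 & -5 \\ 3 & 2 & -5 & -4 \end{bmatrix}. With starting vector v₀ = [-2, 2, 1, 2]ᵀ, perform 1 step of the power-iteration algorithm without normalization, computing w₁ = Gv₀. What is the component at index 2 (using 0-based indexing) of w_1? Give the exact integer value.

1

w1 = Gv₀ = (14, 16, 1, -15)
The requested component of w1 is 1.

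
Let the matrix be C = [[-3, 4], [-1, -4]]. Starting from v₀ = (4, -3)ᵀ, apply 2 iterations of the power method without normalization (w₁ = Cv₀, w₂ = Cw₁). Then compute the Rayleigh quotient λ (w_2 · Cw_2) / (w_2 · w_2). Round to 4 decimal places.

w1 = Cv₀ = ((-3)·4 + 4·(-3); (-1)·4 + (-4)·(-3)) = (-24, 8)
w2 = Cw1 = ((-3)·(-24) + 4·8; (-1)·(-24) + (-4)·8) = (104, -8)
Cw2 = (-344, -72)
w2·Cw2 = 104·(-344) + (-8)·(-72) = -35200; w2·w2 = 104·104 + (-8)·(-8) = 10880
λ ≈ -35200/10880 = -3.2353

-3.2353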